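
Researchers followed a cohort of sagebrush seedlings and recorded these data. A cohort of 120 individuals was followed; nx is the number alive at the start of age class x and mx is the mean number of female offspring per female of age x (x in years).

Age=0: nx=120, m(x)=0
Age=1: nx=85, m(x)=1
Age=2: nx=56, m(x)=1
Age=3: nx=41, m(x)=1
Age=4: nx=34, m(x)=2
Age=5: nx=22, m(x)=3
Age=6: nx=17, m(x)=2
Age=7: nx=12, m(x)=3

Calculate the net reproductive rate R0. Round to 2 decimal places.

3.22

lx = nx/n0 = nx/120: 1, 0.70833…, 0.46667…, 0.34167…, 0.28333…, 0.18333…, 0.14167…, 0.1
lx·mx by age: 0, 0.708333…, 0.466667…, 0.341667…, 0.566667…, 0.55…, 0.283333…, 0.3
R0 = Σ lx·mx = 3.216667… → 3.22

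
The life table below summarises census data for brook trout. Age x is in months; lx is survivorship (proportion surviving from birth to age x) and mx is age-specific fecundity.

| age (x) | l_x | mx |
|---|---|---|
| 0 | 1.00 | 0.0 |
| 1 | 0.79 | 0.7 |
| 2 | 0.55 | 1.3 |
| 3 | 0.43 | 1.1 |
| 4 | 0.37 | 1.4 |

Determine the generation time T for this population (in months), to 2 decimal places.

lx·mx: 0, 0.553, 0.715, 0.473, 0.518 → R0 = 2.259
x·lx·mx: 0, 0.553, 1.43, 1.419, 2.072 → Σ = 5.474
T = 5.474 / 2.259 = 2.423196… → 2.42

2.42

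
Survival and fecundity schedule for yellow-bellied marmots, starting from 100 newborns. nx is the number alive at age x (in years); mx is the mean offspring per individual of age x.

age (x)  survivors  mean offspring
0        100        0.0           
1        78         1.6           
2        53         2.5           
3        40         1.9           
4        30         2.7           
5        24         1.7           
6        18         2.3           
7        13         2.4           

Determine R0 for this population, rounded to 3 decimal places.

lx = nx/n0 = nx/100: 1, 0.78, 0.53, 0.4, 0.3, 0.24, 0.18, 0.13
lx·mx by age: 0, 1.248, 1.325, 0.76, 0.81, 0.408, 0.414, 0.312
R0 = Σ lx·mx = 5.277 → 5.277

5.277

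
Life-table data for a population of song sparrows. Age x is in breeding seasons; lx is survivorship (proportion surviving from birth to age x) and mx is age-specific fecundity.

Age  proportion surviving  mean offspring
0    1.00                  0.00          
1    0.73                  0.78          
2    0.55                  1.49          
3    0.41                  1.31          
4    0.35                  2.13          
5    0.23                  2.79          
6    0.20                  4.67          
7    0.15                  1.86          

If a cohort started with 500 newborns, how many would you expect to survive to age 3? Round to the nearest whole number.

Expected survivors = N0 · l_3 = 500 × 0.41 = 205 → 205

205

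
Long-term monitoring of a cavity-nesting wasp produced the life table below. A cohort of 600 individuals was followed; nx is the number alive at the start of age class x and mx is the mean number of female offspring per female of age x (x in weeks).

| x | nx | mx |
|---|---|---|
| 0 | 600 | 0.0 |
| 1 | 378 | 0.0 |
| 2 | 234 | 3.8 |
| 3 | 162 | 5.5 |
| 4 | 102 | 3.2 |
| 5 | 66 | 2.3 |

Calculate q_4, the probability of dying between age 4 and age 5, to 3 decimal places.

0.353

lx = nx/n0 = nx/600: 1, 0.63, 0.39, 0.27, 0.17, 0.11
q_4 = (l_4 − l_5) / l_4 = (0.17 − 0.11) / 0.17
     = 0.06 / 0.17 = 0.352941… → 0.353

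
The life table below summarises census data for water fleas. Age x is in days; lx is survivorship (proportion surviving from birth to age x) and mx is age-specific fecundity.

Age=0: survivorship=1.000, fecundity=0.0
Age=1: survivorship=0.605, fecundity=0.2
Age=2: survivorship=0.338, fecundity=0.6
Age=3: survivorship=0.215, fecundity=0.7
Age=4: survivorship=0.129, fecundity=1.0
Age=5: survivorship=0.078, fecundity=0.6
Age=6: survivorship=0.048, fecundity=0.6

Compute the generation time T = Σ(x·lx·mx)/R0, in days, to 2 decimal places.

2.80

lx·mx: 0, 0.121, 0.2028, 0.1505, 0.129, 0.0468, 0.0288 → R0 = 0.6789
x·lx·mx: 0, 0.121, 0.4056, 0.4515, 0.516, 0.234, 0.1728 → Σ = 1.9009
T = 1.9009 / 0.6789 = 2.799971… → 2.80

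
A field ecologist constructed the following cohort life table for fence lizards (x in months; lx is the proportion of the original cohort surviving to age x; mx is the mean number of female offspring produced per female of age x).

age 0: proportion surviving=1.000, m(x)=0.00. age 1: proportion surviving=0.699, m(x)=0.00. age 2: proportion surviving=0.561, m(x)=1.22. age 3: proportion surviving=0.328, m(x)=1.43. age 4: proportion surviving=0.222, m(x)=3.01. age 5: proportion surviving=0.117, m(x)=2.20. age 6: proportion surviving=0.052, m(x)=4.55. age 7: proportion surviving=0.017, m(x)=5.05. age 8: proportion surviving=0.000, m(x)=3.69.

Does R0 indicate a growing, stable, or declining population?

growing

R0 = Σ lx·mx = 0 + 0 + 0.68442 + 0.46904 + 0.66822 + 0.2574 + 0.2366 + 0.08585 + 0 = 2.40153
R0 > 1, so the population is growing.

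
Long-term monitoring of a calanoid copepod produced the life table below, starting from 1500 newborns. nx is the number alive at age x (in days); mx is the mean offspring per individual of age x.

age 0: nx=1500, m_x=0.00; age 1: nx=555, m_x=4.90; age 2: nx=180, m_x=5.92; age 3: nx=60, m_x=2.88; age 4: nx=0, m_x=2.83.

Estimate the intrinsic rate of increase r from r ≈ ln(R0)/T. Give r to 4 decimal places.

lx = nx/n0 = nx/1500: 1, 0.37, 0.12, 0.04, 0
R0 = Σ lx·mx = 0 + 1.813 + 0.7104 + 0.1152 + 0 = 2.6386
Σ x·lx·mx = 3.5794; T = 3.5794/2.6386 = 1.35655…
r ≈ ln(R0)/T = ln(2.6386)/1.35655… = 0.715231… → 0.7152

0.7152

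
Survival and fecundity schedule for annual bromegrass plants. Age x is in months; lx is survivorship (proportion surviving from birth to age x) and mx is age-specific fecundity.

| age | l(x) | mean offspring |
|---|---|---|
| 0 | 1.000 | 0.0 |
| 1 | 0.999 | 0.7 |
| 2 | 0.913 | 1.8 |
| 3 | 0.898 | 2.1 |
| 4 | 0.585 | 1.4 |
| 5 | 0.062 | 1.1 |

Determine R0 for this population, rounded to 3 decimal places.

lx·mx by age: 0, 0.6993, 1.6434, 1.8858, 0.819, 0.0682
R0 = Σ lx·mx = 5.1157 → 5.116

5.116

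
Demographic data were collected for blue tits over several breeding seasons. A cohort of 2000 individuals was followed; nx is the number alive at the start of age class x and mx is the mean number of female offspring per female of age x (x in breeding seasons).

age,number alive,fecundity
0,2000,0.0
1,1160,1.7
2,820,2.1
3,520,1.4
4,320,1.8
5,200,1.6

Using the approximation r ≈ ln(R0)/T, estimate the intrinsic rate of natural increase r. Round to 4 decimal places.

lx = nx/n0 = nx/2000: 1, 0.58, 0.41, 0.26, 0.16, 0.1
R0 = Σ lx·mx = 0 + 0.986 + 0.861 + 0.364 + 0.288 + 0.16 = 2.659
Σ x·lx·mx = 5.752; T = 5.752/2.659 = 2.16322…
r ≈ ln(R0)/T = ln(2.659)/2.16322… = 0.452081… → 0.4521

0.4521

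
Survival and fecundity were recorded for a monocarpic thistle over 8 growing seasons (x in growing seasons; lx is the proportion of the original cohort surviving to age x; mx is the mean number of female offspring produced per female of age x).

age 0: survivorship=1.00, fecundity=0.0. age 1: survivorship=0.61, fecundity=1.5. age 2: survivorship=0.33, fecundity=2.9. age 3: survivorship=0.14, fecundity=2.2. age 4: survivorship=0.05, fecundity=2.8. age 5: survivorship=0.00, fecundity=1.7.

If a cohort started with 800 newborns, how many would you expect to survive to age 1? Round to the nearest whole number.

Expected survivors = N0 · l_1 = 800 × 0.61 = 488 → 488

488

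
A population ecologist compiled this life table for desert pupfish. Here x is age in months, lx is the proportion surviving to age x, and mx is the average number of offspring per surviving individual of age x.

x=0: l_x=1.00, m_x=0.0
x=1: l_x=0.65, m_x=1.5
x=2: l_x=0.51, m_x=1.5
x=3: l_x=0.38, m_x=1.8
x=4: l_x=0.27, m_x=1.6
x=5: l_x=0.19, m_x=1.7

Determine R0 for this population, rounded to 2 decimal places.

3.18

lx·mx by age: 0, 0.975, 0.765, 0.684, 0.432, 0.323
R0 = Σ lx·mx = 3.179 → 3.18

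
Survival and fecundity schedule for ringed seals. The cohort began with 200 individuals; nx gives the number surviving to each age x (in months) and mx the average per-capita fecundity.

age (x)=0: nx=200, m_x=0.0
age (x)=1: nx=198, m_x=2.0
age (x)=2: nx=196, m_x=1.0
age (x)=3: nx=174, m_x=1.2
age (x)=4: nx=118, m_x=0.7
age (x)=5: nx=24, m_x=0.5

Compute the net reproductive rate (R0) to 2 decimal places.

lx = nx/n0 = nx/200: 1, 0.99, 0.98, 0.87, 0.59, 0.12
lx·mx by age: 0, 1.98, 0.98, 1.044, 0.413, 0.06
R0 = Σ lx·mx = 4.477 → 4.48

4.48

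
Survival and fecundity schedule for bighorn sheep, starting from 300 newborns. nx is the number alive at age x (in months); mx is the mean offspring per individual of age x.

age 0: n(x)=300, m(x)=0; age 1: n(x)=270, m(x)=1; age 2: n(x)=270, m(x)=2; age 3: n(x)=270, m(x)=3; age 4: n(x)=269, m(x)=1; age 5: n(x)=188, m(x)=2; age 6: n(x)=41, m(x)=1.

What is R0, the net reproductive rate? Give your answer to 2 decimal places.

lx = nx/n0 = nx/300: 1, 0.9, 0.9, 0.9, 0.89667…, 0.62667…, 0.13667…
lx·mx by age: 0, 0.9, 1.8, 2.7, 0.896667…, 1.253333…, 0.136667…
R0 = Σ lx·mx = 7.686667… → 7.69

7.69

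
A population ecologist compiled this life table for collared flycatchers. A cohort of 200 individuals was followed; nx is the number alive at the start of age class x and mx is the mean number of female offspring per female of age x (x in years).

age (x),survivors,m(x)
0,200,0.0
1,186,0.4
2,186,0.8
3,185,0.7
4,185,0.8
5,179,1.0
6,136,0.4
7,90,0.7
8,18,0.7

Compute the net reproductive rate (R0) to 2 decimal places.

lx = nx/n0 = nx/200: 1, 0.93, 0.93, 0.925, 0.925, 0.895, 0.68, 0.45, 0.09
lx·mx by age: 0, 0.372, 0.744, 0.6475, 0.74, 0.895, 0.272, 0.315, 0.063
R0 = Σ lx·mx = 4.0485 → 4.05

4.05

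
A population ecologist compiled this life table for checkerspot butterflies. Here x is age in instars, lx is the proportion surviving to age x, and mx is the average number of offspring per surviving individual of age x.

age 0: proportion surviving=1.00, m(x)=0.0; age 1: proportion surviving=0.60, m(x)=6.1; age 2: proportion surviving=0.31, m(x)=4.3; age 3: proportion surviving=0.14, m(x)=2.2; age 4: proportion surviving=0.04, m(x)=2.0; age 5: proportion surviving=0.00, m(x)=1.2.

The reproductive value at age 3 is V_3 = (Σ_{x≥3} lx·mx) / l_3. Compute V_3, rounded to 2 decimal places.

2.77

lx·mx for x ≥ 3: 0.308, 0.08, 0 → sum = 0.388
V_3 = 0.388 / l_3 = 0.388 / 0.14 = 2.771429… → 2.77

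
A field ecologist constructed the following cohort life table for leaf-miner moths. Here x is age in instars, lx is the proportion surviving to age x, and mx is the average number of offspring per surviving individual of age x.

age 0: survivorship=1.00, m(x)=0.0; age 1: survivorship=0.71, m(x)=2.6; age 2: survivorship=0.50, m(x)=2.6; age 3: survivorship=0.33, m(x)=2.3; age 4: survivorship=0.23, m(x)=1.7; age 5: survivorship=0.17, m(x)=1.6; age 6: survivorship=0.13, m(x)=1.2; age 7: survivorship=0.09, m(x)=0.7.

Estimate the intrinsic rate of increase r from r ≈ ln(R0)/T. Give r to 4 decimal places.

0.6800

R0 = Σ lx·mx = 0 + 1.846 + 1.3 + 0.759 + 0.391 + 0.272 + 0.156 + 0.063 = 4.787
Σ x·lx·mx = 11.024; T = 11.024/4.787 = 2.3029…
r ≈ ln(R0)/T = ln(4.787)/2.3029… = 0.679969… → 0.6800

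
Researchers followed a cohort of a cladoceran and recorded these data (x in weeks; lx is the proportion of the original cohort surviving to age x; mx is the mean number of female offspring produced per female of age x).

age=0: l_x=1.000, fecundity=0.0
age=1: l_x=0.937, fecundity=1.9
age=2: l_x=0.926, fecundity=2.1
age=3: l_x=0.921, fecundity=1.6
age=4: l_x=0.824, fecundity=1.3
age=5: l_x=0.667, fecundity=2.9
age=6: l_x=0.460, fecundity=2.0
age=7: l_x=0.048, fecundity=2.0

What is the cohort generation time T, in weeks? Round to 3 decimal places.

lx·mx: 0, 1.7803, 1.9446, 1.4736, 1.0712, 1.9343, 0.92, 0.096 → R0 = 9.22
x·lx·mx: 0, 1.7803, 3.8892, 4.4208, 4.2848, 9.6715, 5.52, 0.672 → Σ = 30.2386
T = 30.2386 / 9.22 = 3.279675… → 3.280

3.280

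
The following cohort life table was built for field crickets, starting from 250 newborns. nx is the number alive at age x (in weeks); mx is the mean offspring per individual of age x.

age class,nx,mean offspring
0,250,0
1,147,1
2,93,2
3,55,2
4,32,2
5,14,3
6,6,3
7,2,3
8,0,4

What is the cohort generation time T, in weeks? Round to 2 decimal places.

lx = nx/n0 = nx/250: 1, 0.588, 0.372, 0.22, 0.128, 0.056, 0.024, 0.008, 0
lx·mx: 0, 0.588, 0.744, 0.44, 0.256, 0.168, 0.072, 0.024, 0 → R0 = 2.292
x·lx·mx: 0, 0.588, 1.488, 1.32, 1.024, 0.84, 0.432, 0.168, 0 → Σ = 5.86
T = 5.86 / 2.292 = 2.556719… → 2.56

2.56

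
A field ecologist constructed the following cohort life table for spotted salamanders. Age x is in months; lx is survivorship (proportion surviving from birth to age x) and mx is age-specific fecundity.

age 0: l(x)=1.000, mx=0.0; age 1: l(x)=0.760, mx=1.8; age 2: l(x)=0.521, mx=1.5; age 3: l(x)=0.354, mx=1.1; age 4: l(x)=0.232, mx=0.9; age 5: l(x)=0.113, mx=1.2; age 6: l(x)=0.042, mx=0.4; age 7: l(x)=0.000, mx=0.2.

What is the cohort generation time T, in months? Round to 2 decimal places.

lx·mx: 0, 1.368, 0.7815, 0.3894, 0.2088, 0.1356, 0.0168, 0 → R0 = 2.9001
x·lx·mx: 0, 1.368, 1.563, 1.1682, 0.8352, 0.678, 0.1008, 0 → Σ = 5.7132
T = 5.7132 / 2.9001 = 1.970001… → 1.97

1.97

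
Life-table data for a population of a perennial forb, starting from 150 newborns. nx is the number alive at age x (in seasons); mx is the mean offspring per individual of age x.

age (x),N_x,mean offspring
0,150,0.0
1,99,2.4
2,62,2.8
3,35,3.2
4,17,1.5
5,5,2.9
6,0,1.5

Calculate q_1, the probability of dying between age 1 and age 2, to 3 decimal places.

lx = nx/n0 = nx/150: 1, 0.66, 0.41333…, 0.23333…, 0.11333…, 0.03333…, 0
q_1 = (l_1 − l_2) / l_1 = (0.66 − 0.413333…) / 0.66
     = 0.246667… / 0.66 = 0.373737… → 0.374

0.374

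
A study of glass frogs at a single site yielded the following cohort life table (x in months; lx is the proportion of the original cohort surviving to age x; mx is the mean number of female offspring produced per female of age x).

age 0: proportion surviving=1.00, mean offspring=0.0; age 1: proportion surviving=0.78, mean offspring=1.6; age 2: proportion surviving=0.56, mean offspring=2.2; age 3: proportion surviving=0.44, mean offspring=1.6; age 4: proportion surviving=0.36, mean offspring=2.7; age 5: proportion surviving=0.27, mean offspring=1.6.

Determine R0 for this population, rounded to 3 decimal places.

lx·mx by age: 0, 1.248, 1.232, 0.704, 0.972, 0.432
R0 = Σ lx·mx = 4.588 → 4.588

4.588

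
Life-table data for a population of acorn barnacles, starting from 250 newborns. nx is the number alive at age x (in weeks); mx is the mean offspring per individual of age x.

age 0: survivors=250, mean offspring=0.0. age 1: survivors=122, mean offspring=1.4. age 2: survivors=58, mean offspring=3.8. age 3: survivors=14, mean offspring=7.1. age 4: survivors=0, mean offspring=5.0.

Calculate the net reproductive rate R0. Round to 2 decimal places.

lx = nx/n0 = nx/250: 1, 0.488, 0.232, 0.056, 0
lx·mx by age: 0, 0.6832, 0.8816, 0.3976, 0
R0 = Σ lx·mx = 1.9624 → 1.96

1.96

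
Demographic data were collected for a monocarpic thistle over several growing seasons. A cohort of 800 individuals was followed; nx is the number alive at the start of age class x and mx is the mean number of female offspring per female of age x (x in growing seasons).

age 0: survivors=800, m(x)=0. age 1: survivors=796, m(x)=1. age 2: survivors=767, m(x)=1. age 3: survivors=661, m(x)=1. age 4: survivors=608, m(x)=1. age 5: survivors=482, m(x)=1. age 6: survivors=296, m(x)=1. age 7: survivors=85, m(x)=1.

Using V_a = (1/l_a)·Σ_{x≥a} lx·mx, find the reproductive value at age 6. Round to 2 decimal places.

1.29

lx = nx/n0 = nx/800: 1, 0.995, 0.95875, 0.82625, 0.76, 0.6025, 0.37, 0.10625
lx·mx for x ≥ 6: 0.37, 0.10625 → sum = 0.47625
V_6 = 0.47625 / l_6 = 0.47625 / 0.37 = 1.287162… → 1.29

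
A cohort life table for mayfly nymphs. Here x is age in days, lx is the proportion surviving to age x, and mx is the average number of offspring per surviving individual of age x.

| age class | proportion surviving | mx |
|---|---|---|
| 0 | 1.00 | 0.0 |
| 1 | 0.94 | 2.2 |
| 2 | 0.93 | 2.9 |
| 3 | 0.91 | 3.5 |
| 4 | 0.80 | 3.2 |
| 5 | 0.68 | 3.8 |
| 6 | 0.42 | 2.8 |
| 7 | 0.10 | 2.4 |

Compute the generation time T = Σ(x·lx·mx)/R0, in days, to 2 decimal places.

3.37

lx·mx: 0, 2.068, 2.697, 3.185, 2.56, 2.584, 1.176, 0.24 → R0 = 14.51
x·lx·mx: 0, 2.068, 5.394, 9.555, 10.24, 12.92, 7.056, 1.68 → Σ = 48.913
T = 48.913 / 14.51 = 3.370986… → 3.37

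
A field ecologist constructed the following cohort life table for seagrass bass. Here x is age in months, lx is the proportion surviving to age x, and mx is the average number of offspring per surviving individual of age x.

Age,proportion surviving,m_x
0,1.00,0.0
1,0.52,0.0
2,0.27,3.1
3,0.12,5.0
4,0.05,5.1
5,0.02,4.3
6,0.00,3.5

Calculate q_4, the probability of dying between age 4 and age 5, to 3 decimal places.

q_4 = (l_4 − l_5) / l_4 = (0.05 − 0.02) / 0.05
     = 0.03 / 0.05 = 0.6 → 0.600

0.600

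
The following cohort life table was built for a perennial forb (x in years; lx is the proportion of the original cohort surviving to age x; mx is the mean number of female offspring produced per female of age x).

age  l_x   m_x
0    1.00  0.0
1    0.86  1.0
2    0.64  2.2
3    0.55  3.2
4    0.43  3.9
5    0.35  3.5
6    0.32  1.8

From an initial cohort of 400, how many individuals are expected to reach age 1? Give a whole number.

Expected survivors = N0 · l_1 = 400 × 0.86 = 344 → 344

344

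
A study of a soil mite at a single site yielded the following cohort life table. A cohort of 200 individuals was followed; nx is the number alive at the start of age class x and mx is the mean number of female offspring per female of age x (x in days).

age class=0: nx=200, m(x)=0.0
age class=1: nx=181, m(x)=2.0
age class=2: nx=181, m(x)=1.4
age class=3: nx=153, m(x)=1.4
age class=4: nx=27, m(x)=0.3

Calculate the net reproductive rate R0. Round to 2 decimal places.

4.19

lx = nx/n0 = nx/200: 1, 0.905, 0.905, 0.765, 0.135
lx·mx by age: 0, 1.81, 1.267, 1.071, 0.0405
R0 = Σ lx·mx = 4.1885 → 4.19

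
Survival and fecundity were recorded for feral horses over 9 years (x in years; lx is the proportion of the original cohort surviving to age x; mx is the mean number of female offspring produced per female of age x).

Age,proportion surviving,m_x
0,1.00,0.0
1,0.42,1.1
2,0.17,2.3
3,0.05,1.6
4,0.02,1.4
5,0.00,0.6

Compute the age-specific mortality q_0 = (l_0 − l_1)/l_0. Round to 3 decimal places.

q_0 = (l_0 − l_1) / l_0 = (1 − 0.42) / 1
     = 0.58 / 1 = 0.58 → 0.580

0.580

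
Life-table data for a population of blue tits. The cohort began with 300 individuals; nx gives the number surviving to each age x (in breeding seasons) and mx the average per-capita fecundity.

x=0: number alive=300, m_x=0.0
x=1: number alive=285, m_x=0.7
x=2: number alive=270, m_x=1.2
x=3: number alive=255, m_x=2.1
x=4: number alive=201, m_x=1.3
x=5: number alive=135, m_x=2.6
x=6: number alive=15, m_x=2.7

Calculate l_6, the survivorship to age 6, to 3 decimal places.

0.050

l_6 = n_6/n_0 = 15/300 = 0.05 → 0.050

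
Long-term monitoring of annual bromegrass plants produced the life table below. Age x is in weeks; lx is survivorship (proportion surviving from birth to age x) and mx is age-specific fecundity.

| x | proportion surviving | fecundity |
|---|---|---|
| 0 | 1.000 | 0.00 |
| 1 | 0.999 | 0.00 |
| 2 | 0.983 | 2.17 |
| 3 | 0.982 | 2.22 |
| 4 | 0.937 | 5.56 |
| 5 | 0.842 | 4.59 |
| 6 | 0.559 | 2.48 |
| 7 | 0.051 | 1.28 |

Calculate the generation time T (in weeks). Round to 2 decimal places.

4.03

lx·mx: 0, 0, 2.13311, 2.18004, 5.20972, 3.86478, 1.38632, 0.06528 → R0 = 14.83925
x·lx·mx: 0, 0, 4.26622, 6.54012, 20.83888, 19.3239, 8.31792, 0.45696 → Σ = 59.744
T = 59.744 / 14.83925 = 4.026079… → 4.03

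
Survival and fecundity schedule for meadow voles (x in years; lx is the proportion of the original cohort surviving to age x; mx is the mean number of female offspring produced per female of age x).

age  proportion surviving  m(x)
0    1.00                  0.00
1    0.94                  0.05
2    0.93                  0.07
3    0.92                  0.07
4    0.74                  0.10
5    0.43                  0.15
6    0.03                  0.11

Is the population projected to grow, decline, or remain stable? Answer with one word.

declining

R0 = Σ lx·mx = 0 + 0.047 + 0.0651 + 0.0644 + 0.074 + 0.0645 + 0.0033 = 0.3183
R0 < 1, so the population is declining.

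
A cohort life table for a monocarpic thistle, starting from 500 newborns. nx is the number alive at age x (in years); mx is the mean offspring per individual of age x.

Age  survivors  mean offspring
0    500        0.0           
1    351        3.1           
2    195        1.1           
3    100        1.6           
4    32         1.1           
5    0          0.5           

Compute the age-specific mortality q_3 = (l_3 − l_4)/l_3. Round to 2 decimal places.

0.68

lx = nx/n0 = nx/500: 1, 0.702, 0.39, 0.2, 0.064, 0
q_3 = (l_3 − l_4) / l_3 = (0.2 − 0.064) / 0.2
     = 0.136 / 0.2 = 0.68 → 0.68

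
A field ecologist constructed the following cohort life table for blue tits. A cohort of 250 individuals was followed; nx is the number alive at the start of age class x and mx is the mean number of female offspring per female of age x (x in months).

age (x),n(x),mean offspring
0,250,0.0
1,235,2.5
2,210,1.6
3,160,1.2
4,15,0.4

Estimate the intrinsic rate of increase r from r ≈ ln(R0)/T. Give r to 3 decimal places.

0.905

lx = nx/n0 = nx/250: 1, 0.94, 0.84, 0.64, 0.06
R0 = Σ lx·mx = 0 + 2.35 + 1.344 + 0.768 + 0.024 = 4.486
Σ x·lx·mx = 7.438; T = 7.438/4.486 = 1.65805…
r ≈ ln(R0)/T = ln(4.486)/1.65805… = 0.90526… → 0.905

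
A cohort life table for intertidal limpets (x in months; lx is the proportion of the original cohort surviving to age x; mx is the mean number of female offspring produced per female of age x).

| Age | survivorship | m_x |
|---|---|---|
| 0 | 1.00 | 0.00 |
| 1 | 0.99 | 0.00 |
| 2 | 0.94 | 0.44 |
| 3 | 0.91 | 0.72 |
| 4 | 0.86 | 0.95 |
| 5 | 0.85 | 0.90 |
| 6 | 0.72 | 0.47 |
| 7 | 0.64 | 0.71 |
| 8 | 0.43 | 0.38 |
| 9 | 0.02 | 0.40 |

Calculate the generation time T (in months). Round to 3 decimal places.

lx·mx: 0, 0, 0.4136, 0.6552, 0.817, 0.765, 0.3384, 0.4544, 0.1634, 0.008 → R0 = 3.615
x·lx·mx: 0, 0, 0.8272, 1.9656, 3.268, 3.825, 2.0304, 3.1808, 1.3072, 0.072 → Σ = 16.4762
T = 16.4762 / 3.615 = 4.557732… → 4.558

4.558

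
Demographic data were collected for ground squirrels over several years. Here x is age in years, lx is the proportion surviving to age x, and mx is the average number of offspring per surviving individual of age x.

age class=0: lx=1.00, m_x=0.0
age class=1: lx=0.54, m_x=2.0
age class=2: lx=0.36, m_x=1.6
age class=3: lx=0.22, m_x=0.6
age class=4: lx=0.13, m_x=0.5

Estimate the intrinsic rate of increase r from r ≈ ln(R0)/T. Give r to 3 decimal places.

R0 = Σ lx·mx = 0 + 1.08 + 0.576 + 0.132 + 0.065 = 1.853
Σ x·lx·mx = 2.888; T = 2.888/1.853 = 1.55855…
r ≈ ln(R0)/T = ln(1.853)/1.55855… = 0.39576… → 0.396

0.396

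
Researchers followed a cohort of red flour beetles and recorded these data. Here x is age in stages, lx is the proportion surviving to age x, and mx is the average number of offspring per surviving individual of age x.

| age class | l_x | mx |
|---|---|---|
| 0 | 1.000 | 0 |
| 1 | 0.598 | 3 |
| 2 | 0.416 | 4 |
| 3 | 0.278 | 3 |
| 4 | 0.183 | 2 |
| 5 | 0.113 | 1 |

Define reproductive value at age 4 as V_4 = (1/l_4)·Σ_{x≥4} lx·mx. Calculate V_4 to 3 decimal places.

2.617

lx·mx for x ≥ 4: 0.366, 0.113 → sum = 0.479
V_4 = 0.479 / l_4 = 0.479 / 0.183 = 2.617486… → 2.617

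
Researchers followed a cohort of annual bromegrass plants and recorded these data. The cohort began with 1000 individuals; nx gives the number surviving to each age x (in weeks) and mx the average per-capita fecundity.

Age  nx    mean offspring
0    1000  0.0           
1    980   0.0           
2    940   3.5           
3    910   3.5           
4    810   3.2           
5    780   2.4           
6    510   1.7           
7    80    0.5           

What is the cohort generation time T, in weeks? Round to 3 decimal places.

lx = nx/n0 = nx/1000: 1, 0.98, 0.94, 0.91, 0.81, 0.78, 0.51, 0.08
lx·mx: 0, 0, 3.29, 3.185, 2.592, 1.872, 0.867, 0.04 → R0 = 11.846
x·lx·mx: 0, 0, 6.58, 9.555, 10.368, 9.36, 5.202, 0.28 → Σ = 41.345
T = 41.345 / 11.846 = 3.490208… → 3.490

3.490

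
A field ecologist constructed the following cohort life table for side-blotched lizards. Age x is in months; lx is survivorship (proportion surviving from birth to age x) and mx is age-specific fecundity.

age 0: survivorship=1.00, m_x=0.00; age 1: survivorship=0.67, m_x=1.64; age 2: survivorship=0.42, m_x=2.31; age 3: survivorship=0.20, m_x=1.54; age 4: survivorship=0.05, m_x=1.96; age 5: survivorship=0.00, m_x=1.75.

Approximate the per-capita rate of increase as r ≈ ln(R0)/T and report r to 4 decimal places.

R0 = Σ lx·mx = 0 + 1.0988 + 0.9702 + 0.308 + 0.098 + 0 = 2.475
Σ x·lx·mx = 4.3552; T = 4.3552/2.475 = 1.75968…
r ≈ ln(R0)/T = ln(2.475)/1.75968… = 0.515004… → 0.5150

0.5150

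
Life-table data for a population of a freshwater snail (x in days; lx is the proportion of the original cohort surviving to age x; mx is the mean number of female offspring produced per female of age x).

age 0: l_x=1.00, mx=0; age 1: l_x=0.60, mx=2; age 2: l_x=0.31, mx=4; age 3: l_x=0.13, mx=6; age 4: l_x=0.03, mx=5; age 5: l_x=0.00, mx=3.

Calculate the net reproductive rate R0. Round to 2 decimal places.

3.37

lx·mx by age: 0, 1.2, 1.24, 0.78, 0.15, 0
R0 = Σ lx·mx = 3.37 → 3.37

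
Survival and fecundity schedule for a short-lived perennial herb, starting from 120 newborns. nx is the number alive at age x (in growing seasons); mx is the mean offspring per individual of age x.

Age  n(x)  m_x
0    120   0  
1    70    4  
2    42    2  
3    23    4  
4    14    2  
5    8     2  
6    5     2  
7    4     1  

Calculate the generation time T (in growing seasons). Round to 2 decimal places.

1.95

lx = nx/n0 = nx/120: 1, 0.58333…, 0.35, 0.19167…, 0.11667…, 0.06667…, 0.04167…, 0.03333…
lx·mx: 0, 2.333333…, 0.7, 0.766667…, 0.233333…, 0.133333…, 0.083333…, 0.033333… → R0 = 4.283333…
x·lx·mx: 0, 2.333333…, 1.4, 2.3…, 0.933333…, 0.666667…, 0.5…, 0.233333… → Σ = 8.366667…
T = 8.366667… / 4.283333… = 1.953307… → 1.95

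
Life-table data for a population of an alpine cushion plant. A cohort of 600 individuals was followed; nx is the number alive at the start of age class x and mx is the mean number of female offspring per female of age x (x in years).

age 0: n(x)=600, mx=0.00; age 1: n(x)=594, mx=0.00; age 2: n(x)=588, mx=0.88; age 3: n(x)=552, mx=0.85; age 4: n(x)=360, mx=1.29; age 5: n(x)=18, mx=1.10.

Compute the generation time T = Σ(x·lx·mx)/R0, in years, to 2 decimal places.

lx = nx/n0 = nx/600: 1, 0.99, 0.98, 0.92, 0.6, 0.03
lx·mx: 0, 0, 0.8624, 0.782, 0.774, 0.033 → R0 = 2.4514
x·lx·mx: 0, 0, 1.7248, 2.346, 3.096, 0.165 → Σ = 7.3318
T = 7.3318 / 2.4514 = 2.990862… → 2.99

2.99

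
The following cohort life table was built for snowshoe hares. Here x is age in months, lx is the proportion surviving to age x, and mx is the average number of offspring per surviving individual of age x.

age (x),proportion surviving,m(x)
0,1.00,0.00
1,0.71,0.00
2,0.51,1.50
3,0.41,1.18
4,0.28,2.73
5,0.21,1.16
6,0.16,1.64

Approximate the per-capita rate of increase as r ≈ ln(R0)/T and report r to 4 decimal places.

0.2636

R0 = Σ lx·mx = 0 + 0 + 0.765 + 0.4838 + 0.7644 + 0.2436 + 0.2624 = 2.5192
Σ x·lx·mx = 8.8314; T = 8.8314/2.5192 = 3.50564…
r ≈ ln(R0)/T = ln(2.5192)/3.50564… = 0.263559… → 0.2636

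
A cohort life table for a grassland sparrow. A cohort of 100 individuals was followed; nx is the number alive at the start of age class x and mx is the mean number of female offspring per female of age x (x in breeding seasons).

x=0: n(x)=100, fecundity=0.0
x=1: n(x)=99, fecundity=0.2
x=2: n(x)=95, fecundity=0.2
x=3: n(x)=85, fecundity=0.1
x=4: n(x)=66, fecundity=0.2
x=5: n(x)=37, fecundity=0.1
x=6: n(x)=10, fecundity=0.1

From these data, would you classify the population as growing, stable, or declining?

declining

lx = nx/n0 = nx/100: 1, 0.99, 0.95, 0.85, 0.66, 0.37, 0.1
R0 = Σ lx·mx = 0 + 0.198 + 0.19 + 0.085 + 0.132 + 0.037 + 0.01 = 0.652
R0 < 1, so the population is declining.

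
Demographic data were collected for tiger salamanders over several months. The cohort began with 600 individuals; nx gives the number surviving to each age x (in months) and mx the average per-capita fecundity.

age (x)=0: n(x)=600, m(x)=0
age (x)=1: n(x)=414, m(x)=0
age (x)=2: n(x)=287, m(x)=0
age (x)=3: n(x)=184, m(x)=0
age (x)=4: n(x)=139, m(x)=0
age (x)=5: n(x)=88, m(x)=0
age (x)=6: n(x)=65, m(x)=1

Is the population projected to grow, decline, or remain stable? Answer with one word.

lx = nx/n0 = nx/600: 1, 0.69, 0.47833…, 0.30667…, 0.23167…, 0.14667…, 0.10833…
R0 = Σ lx·mx = 0 + 0 + 0 + 0 + 0 + 0 + 0.108333… = 0.108333…
R0 < 1, so the population is declining.

declining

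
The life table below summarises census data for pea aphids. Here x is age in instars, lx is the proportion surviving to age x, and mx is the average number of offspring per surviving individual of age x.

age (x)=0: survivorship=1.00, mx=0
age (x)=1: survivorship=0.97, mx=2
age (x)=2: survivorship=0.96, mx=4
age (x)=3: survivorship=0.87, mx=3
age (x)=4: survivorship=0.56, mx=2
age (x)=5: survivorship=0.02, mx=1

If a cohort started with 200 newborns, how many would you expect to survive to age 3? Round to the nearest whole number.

174

Expected survivors = N0 · l_3 = 200 × 0.87 = 174 → 174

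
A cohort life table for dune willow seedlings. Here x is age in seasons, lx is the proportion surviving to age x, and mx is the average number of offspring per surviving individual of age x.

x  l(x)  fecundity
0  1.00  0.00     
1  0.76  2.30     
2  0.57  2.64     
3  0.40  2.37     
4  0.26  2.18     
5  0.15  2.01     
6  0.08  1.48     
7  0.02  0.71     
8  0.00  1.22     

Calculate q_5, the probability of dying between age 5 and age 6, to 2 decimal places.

q_5 = (l_5 − l_6) / l_5 = (0.15 − 0.08) / 0.15
     = 0.07 / 0.15 = 0.466667… → 0.47

0.47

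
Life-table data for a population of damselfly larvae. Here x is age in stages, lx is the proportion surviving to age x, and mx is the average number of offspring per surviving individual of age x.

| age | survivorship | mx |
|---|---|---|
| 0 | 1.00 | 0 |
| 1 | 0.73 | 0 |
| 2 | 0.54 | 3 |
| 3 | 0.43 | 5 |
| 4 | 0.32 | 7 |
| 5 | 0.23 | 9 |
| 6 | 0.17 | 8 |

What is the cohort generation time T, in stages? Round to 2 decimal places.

3.94

lx·mx: 0, 0, 1.62, 2.15, 2.24, 2.07, 1.36 → R0 = 9.44
x·lx·mx: 0, 0, 3.24, 6.45, 8.96, 10.35, 8.16 → Σ = 37.16
T = 37.16 / 9.44 = 3.936441… → 3.94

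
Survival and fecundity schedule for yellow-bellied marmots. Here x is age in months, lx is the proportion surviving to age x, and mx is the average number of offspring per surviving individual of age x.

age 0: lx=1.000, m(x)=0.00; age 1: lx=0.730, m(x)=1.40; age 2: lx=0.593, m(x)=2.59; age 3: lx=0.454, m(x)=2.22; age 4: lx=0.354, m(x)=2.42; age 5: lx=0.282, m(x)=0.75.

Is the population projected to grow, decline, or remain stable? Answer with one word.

growing

R0 = Σ lx·mx = 0 + 1.022 + 1.53587 + 1.00788 + 0.85668 + 0.2115 = 4.63393
R0 > 1, so the population is growing.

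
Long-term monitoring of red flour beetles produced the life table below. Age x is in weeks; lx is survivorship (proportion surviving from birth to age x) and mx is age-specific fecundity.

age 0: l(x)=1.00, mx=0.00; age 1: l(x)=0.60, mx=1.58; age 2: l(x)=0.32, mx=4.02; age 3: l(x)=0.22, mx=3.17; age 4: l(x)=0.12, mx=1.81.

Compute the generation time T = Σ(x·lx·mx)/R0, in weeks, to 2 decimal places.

2.06

lx·mx: 0, 0.948, 1.2864, 0.6974, 0.2172 → R0 = 3.149
x·lx·mx: 0, 0.948, 2.5728, 2.0922, 0.8688 → Σ = 6.4818
T = 6.4818 / 3.149 = 2.058368… → 2.06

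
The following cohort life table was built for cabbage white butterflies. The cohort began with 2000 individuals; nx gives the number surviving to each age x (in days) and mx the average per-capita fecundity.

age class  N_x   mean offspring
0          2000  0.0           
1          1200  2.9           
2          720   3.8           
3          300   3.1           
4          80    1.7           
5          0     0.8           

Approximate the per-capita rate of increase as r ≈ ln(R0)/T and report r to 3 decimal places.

lx = nx/n0 = nx/2000: 1, 0.6, 0.36, 0.15, 0.04, 0
R0 = Σ lx·mx = 0 + 1.74 + 1.368 + 0.465 + 0.068 + 0 = 3.641
Σ x·lx·mx = 6.143; T = 6.143/3.641 = 1.68717…
r ≈ ln(R0)/T = ln(3.641)/1.68717… = 0.76593… → 0.766

0.766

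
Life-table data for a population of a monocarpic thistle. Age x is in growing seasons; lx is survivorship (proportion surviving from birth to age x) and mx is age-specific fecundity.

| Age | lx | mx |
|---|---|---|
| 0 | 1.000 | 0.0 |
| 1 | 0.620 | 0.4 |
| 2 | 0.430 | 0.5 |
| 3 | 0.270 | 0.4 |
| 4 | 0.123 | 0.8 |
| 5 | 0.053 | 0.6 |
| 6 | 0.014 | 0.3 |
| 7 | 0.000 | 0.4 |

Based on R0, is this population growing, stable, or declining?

declining

R0 = Σ lx·mx = 0 + 0.248 + 0.215 + 0.108 + 0.0984 + 0.0318 + 0.0042 + 0 = 0.7054
R0 < 1, so the population is declining.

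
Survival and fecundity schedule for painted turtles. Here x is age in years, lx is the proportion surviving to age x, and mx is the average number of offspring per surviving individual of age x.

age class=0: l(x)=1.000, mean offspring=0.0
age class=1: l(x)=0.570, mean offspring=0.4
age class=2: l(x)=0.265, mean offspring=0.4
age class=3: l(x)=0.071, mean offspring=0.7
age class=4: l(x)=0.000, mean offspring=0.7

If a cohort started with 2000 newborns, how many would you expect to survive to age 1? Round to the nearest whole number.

Expected survivors = N0 · l_1 = 2000 × 0.570 = 1140 → 1140

1140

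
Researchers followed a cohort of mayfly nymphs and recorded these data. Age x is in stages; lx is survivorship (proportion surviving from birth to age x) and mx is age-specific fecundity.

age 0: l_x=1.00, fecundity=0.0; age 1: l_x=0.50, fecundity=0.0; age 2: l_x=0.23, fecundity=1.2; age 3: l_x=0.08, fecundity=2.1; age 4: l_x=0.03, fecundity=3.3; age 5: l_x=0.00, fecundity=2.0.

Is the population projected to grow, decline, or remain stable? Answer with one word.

R0 = Σ lx·mx = 0 + 0 + 0.276 + 0.168 + 0.099 + 0 = 0.543
R0 < 1, so the population is declining.

declining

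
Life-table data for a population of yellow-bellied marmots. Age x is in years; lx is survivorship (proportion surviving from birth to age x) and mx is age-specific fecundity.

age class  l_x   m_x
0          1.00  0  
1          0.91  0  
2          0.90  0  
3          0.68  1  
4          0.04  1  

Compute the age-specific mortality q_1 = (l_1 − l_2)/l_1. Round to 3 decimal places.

q_1 = (l_1 − l_2) / l_1 = (0.91 − 0.9) / 0.91
     = 0.01 / 0.91 = 0.010989… → 0.011

0.011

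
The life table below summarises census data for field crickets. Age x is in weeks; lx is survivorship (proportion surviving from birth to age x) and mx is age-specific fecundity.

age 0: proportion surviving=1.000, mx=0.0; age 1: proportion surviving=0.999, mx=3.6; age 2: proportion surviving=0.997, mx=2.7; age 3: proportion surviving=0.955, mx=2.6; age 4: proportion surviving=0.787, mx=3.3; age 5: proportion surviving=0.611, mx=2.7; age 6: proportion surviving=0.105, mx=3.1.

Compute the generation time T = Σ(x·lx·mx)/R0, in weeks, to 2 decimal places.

lx·mx: 0, 3.5964, 2.6919, 2.483, 2.5971, 1.6497, 0.3255 → R0 = 13.3436
x·lx·mx: 0, 3.5964, 5.3838, 7.449, 10.3884, 8.2485, 1.953 → Σ = 37.0191
T = 37.0191 / 13.3436 = 2.774296… → 2.77

2.77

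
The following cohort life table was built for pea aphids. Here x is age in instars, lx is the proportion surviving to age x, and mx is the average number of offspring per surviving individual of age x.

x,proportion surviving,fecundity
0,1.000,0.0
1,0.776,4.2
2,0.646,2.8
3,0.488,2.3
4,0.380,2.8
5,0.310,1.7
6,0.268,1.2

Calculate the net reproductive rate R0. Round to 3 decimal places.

lx·mx by age: 0, 3.2592, 1.8088, 1.1224, 1.064, 0.527, 0.3216
R0 = Σ lx·mx = 8.103 → 8.103

8.103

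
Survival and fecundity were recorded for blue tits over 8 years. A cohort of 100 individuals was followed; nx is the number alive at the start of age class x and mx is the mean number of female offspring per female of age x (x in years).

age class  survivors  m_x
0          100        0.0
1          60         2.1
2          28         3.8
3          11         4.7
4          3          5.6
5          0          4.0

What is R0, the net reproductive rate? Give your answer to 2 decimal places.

3.01

lx = nx/n0 = nx/100: 1, 0.6, 0.28, 0.11, 0.03, 0
lx·mx by age: 0, 1.26, 1.064, 0.517, 0.168, 0
R0 = Σ lx·mx = 3.009 → 3.01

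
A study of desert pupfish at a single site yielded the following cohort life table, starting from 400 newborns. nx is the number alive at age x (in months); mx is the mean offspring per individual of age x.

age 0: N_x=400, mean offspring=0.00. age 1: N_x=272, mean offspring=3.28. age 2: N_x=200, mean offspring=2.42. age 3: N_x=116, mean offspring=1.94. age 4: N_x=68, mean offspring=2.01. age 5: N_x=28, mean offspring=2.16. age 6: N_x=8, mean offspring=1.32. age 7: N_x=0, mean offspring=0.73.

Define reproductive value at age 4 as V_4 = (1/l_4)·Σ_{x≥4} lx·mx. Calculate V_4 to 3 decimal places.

3.055

lx = nx/n0 = nx/400: 1, 0.68, 0.5, 0.29, 0.17, 0.07, 0.02, 0
lx·mx for x ≥ 4: 0.3417, 0.1512, 0.0264, 0 → sum = 0.5193
V_4 = 0.5193 / l_4 = 0.5193 / 0.17 = 3.054706… → 3.055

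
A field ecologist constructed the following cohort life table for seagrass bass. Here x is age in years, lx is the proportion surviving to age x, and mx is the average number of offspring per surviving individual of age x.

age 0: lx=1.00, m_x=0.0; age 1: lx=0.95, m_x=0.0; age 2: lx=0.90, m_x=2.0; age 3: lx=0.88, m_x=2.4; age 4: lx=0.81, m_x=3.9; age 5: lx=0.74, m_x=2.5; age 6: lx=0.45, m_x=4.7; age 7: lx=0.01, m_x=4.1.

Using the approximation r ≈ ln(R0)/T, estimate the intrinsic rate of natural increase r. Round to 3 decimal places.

R0 = Σ lx·mx = 0 + 0 + 1.8 + 2.112 + 3.159 + 1.85 + 2.115 + 0.041 = 11.077
Σ x·lx·mx = 44.799; T = 44.799/11.077 = 4.04433…
r ≈ ln(R0)/T = ln(11.077)/4.04433… = 0.59463… → 0.595

0.595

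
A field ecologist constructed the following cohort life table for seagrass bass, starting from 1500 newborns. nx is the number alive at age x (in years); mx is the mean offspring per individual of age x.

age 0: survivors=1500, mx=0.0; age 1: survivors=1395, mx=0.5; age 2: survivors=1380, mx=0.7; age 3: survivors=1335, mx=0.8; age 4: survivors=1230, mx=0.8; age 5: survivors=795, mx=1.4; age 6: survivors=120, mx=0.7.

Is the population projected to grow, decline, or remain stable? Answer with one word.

lx = nx/n0 = nx/1500: 1, 0.93, 0.92, 0.89, 0.82, 0.53, 0.08
R0 = Σ lx·mx = 0 + 0.465 + 0.644 + 0.712 + 0.656 + 0.742 + 0.056 = 3.275
R0 > 1, so the population is growing.

growing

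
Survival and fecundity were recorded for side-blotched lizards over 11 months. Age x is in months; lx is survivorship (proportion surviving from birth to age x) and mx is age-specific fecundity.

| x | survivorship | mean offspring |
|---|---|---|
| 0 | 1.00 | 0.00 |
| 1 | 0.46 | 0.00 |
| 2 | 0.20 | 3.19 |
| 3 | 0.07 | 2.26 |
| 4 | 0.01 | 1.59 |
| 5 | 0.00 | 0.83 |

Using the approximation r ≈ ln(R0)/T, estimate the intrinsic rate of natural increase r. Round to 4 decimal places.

R0 = Σ lx·mx = 0 + 0 + 0.638 + 0.1582 + 0.0159 + 0 = 0.8121
Σ x·lx·mx = 1.8142; T = 1.8142/0.8121 = 2.23396…
r ≈ ln(R0)/T = ln(0.8121)/2.23396… = -0.093167… → -0.0932

-0.0932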